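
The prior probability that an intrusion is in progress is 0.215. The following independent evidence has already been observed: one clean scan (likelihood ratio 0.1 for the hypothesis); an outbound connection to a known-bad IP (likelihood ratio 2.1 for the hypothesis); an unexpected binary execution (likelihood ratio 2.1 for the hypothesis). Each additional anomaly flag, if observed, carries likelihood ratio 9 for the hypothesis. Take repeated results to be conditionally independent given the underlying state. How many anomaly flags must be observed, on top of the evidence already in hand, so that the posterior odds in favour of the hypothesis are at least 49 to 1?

Prior odds = 0.215/0.785 = 43/157.
Combined Bayes factor of the evidence already in hand = 0.1 × 2.1 × 2.1 = 0.441.
Odds after that evidence = (43/157) × 0.441 = 18963/157000.
Target odds = 49.
Need 9ⁿ ≥ 49 ÷ (18963/157000) = 157000/387.
9² = 81 falls short of 157000/387 but 9³ = 729 reaches it, so n = 3.

3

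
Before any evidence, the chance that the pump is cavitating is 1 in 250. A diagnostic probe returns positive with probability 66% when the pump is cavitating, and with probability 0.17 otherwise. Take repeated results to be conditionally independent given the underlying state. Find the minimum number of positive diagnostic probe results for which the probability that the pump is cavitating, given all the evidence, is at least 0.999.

Prior odds = 0.004/0.996 = 1/249.
Likelihood ratio of a positive result = 0.66/0.17 = 66/17.
Target odds: 0.999 ÷ 0.001 = 999.
Need (1/249) × (66/17)ⁿ ≥ 999, i.e. (66/17)ⁿ ≥ 248751.
(66/17)⁹ ≈200380 falls short of 248751 but (66/17)¹⁰ ≈777947 reaches it, so n = 10.

10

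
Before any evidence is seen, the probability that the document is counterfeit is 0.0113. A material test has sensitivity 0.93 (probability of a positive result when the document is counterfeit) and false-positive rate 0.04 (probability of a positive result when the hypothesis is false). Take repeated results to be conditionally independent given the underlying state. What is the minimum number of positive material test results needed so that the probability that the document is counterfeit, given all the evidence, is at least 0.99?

Prior odds: 0.0113 ÷ 0.9887 = 113/9887.
Likelihood ratio of a positive result = 0.93/0.04 = 23.25.
Target odds: 0.99 ÷ 0.01 = 99.
Need (113/9887) × 23.25ⁿ ≥ 99, i.e. 23.25ⁿ ≥ 978813/113.
23.25² = 540.5625 falls short of 978813/113 but 23.25³ = 804357/64 reaches it, so n = 3.

3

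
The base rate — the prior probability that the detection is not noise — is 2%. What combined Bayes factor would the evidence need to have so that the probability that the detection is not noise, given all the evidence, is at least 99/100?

Prior odds = 0.02/0.98 = 1/49.
Target odds = 0.99/0.01 = 99.
Required Bayes factor = 99 ÷ (1/49) = 4851.

4851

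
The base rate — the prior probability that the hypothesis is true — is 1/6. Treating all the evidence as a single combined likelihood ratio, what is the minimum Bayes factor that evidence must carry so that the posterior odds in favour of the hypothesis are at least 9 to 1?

Prior odds = (1/6)/(5/6) = 0.2.
Target odds = 9.
Required Bayes factor = 9 ÷ 0.2 = 45.

45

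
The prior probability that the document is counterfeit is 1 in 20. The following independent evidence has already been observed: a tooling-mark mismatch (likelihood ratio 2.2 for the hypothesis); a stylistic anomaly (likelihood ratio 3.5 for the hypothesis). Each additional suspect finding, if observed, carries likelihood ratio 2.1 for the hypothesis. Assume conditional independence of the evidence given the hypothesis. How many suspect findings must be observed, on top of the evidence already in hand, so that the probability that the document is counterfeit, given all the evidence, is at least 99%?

8

Prior odds = 0.05/0.95 = 1/19.
Combined Bayes factor of the evidence already in hand = 2.2 × 3.5 = 7.7.
Odds after that evidence = (1/19) × 7.7 = 77/190.
Target odds = 0.99/0.01 = 99.
Need 2.1ⁿ ≥ 99 ÷ (77/190) = 1710/7.
2.1⁷ ≈180.109 falls short of 1710/7 but 2.1⁸ ≈378.229 reaches it, so n = 8.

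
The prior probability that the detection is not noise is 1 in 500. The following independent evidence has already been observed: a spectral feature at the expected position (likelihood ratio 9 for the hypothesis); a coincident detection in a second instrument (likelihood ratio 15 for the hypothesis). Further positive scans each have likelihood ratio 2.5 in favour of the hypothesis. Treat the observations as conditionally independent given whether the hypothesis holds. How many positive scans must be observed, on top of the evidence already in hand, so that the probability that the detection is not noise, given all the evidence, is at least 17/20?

4

Prior odds = 0.002/0.998 = 1/499.
Combined Bayes factor of the evidence already in hand = 9 × 15 = 135.
Odds after that evidence = (1/499) × 135 = 135/499.
Target odds = 0.85/0.15 = 17/3.
Need 2.5ⁿ ≥ 17/3 ÷ (135/499) = 8483/405.
2.5³ = 15.625 falls short of 8483/405 but 2.5⁴ = 39.0625 reaches it, so n = 4.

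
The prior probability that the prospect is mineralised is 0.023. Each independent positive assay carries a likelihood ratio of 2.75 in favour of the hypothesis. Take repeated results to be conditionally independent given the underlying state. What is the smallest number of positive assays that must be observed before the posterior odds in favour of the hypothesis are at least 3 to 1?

Prior odds = 0.023/0.977 = 23/977.
Likelihood ratio per positive assay = 2.75.
Target odds = 3.
Need (23/977) × 2.75ⁿ ≥ 3, i.e. 2.75ⁿ ≥ 2931/23.
2.75⁴ = 57.19140625 falls short of 2931/23 but 2.75⁵ = 161051/1024 reaches it, so n = 5.

5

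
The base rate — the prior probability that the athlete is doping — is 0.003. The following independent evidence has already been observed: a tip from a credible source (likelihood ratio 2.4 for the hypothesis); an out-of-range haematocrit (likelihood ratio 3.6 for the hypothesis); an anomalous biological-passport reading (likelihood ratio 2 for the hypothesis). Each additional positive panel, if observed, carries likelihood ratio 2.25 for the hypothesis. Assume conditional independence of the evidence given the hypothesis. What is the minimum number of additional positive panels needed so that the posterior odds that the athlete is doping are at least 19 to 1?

Prior odds = 0.003/0.997 = 3/997.
Combined Bayes factor of the evidence already in hand = 2.4 × 3.6 × 2 = 17.28.
Odds after that evidence = (3/997) × 17.28 = 1296/24925.
Target odds = 19.
Need 2.25ⁿ ≥ 19 ÷ (1296/24925) = 473575/1296.
2.25⁷ = 4782969/16384 falls short of 473575/1296 but 2.25⁸ = 43046721/65536 reaches it, so n = 8.

8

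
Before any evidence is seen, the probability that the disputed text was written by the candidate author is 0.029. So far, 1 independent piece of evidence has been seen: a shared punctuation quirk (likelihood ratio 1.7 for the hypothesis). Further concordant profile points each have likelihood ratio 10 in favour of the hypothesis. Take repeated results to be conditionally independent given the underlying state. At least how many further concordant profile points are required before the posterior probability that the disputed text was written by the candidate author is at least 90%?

Prior odds = 0.029/0.971 = 29/971.
Bayes factor of the evidence already in hand = 1.7.
Odds after that evidence = (29/971) × 1.7 = 493/9710.
Target odds = 0.9/0.1 = 9.
Need 10ⁿ ≥ 9 ÷ (493/9710) = 87390/493.
10² = 100 falls short of 87390/493 but 10³ = 1000 reaches it, so n = 3.

3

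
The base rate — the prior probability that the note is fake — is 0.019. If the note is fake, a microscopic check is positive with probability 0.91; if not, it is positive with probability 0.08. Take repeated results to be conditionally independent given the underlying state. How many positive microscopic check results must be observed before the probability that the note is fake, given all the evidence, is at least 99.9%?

5

Prior odds = 0.019/0.981 = 19/981.
Likelihood ratio of a positive = 0.91/0.08 = 11.375.
Target posterior odds = 0.999/0.001 = 999.
Require 11.375ⁿ ≥ 999 ÷ (19/981) = 980019/19.
11.375⁴ = 68574961/4096 falls short of 980019/19 but 11.375⁵ ≈190439 reaches it, so n = 5.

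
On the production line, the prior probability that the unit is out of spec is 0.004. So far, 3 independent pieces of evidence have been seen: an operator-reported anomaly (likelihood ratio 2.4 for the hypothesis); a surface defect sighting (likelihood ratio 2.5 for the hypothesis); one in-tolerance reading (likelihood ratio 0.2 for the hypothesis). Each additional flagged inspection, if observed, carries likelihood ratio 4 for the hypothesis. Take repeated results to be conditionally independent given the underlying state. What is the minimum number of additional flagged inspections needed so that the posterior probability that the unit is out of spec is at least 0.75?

Prior odds = 0.004/0.996 = 1/249.
Combined Bayes factor of the evidence already in hand = 2.4 × 2.5 × 0.2 = 1.2.
Odds after that evidence = (1/249) × 1.2 = 2/415.
Target odds = 0.75/0.25 = 3.
Need 4ⁿ ≥ 3 ÷ (2/415) = 622.5.
4⁴ = 256 falls short of 622.5 but 4⁵ = 1024 reaches it, so n = 5.

5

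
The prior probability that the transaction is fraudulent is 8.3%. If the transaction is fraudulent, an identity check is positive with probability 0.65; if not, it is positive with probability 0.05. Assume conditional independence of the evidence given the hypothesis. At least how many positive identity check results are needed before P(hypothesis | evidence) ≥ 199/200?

Prior odds: 0.083 ÷ 0.917 = 83/917.
Likelihood ratio of a positive = 0.65/0.05 = 13.
Target odds: 0.995 ÷ 0.005 = 199.
Require 13ⁿ ≥ 199 ÷ (83/917) = 182483/83.
13³ = 2197 falls short of 182483/83 but 13⁴ = 28561 reaches it, so n = 4.

4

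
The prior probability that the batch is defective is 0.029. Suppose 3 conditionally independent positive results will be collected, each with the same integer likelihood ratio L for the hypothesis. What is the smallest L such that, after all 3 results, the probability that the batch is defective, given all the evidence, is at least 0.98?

12

Prior odds = 0.029/0.971 = 29/971.
Target odds = 0.98/0.02 = 49.
Need L³ ≥ 49 ÷ (29/971) = 47579/29.
11³ = 1331 < 47579/29 ≤ 1728 = 12³, so L = 12.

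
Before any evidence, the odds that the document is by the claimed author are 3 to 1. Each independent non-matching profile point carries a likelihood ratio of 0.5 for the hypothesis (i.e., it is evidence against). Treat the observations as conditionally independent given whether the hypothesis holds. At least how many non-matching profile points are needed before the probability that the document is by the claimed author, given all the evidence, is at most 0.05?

Prior odds = 3.
Likelihood ratio per non-matching profile point = 0.5.
Target odds: 0.05 ÷ 0.95 = 1/19.
Need 3 × 0.5ⁿ ≤ 1/19, i.e. 0.5ⁿ ≤ 1/57.
0.5⁵ = 0.03125 is still above 1/57 but 0.5⁶ = 0.015625 is at or below it, so n = 6.

6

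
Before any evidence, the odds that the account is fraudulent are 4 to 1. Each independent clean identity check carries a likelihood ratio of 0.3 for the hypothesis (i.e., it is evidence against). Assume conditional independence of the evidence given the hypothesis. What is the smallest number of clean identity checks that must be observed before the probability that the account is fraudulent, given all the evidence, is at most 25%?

3

Prior odds = 4.
Likelihood ratio per clean identity check = 0.3.
Target posterior odds = 0.25/0.75 = 1/3.
Require 0.3ⁿ ≤ 1/3 ÷ 4 = 1/12.
0.3² = 0.09 is still above 1/12 but 0.3³ = 0.027 is at or below it, so n = 3.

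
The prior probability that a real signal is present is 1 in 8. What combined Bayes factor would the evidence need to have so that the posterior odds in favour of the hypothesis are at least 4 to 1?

28

Prior odds = 0.125/0.875 = 1/7.
Target odds = 4.
Required Bayes factor = 4 ÷ (1/7) = 28.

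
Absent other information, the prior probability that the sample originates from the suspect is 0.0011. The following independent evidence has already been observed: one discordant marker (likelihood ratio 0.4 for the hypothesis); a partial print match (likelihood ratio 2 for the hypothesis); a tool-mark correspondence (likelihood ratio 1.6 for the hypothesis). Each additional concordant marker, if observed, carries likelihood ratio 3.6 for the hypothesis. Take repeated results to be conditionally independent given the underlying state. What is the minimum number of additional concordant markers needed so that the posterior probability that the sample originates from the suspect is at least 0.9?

Prior odds = 0.0011/0.9989 = 11/9989.
Combined Bayes factor of the evidence already in hand = 0.4 × 2 × 1.6 = 1.28.
Odds after that evidence = (11/9989) × 1.28 = 352/249725.
Target odds = 0.9/0.1 = 9.
Need 3.6ⁿ ≥ 9 ÷ (352/249725) = 2247525/352.
3.6⁶ = 34012224/15625 falls short of 2247525/352 but 3.6⁷ = 612220032/78125 reaches it, so n = 7.

7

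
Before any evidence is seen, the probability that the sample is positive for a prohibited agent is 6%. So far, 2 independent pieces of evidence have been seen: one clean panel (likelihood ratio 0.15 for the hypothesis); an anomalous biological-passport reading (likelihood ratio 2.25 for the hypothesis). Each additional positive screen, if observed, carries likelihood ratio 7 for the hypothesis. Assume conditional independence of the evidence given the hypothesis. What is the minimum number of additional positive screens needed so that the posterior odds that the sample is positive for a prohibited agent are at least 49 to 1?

4

Prior odds = 0.06/0.94 = 3/47.
Combined Bayes factor of the evidence already in hand = 0.15 × 2.25 = 0.3375.
Odds after that evidence = (3/47) × 0.3375 = 81/3760.
Target odds = 49.
Need 7ⁿ ≥ 49 ÷ (81/3760) = 184240/81.
7³ = 343 falls short of 184240/81 but 7⁴ = 2401 reaches it, so n = 4.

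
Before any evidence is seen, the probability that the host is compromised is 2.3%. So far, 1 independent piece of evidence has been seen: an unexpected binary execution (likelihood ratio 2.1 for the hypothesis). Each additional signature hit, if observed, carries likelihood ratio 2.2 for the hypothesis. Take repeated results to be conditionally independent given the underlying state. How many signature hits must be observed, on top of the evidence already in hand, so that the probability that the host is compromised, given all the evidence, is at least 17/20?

7

Prior odds = 0.023/0.977 = 23/977.
Bayes factor of the evidence already in hand = 2.1.
Odds after that evidence = (23/977) × 2.1 = 483/9770.
Target odds = 0.85/0.15 = 17/3.
Need 2.2ⁿ ≥ 17/3 ÷ (483/9770) = 166090/1449.
2.2⁶ = 1771561/15625 falls short of 166090/1449 but 2.2⁷ = 19487171/78125 reaches it, so n = 7.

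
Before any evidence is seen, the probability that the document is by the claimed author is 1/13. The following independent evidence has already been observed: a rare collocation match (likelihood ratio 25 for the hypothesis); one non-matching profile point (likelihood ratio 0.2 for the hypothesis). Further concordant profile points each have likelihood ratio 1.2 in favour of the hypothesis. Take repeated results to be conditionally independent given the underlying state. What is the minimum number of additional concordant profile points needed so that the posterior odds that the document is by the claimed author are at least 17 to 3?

Prior odds = (1/13)/(12/13) = 1/12.
Combined Bayes factor of the evidence already in hand = 25 × 0.2 = 5.
Odds after that evidence = (1/12) × 5 = 5/12.
Target odds = 17/3.
Need 1.2ⁿ ≥ 17/3 ÷ (5/12) = 13.6.
1.2¹⁴ ≈12.8392 falls short of 13.6 but 1.2¹⁵ ≈15.407 reaches it, so n = 15.

15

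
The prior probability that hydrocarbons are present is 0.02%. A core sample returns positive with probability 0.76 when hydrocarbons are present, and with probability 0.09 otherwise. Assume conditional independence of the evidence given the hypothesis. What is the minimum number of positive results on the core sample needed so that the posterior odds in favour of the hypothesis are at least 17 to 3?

5

Prior odds = 0.0002/0.9998 = 1/4999.
Likelihood ratio of a positive result = 0.76/0.09 = 76/9.
Target odds = 17/3.
Require (76/9)ⁿ ≥ 17/3 ÷ (1/4999) = 84983/3.
(76/9)⁴ = 33362176/6561 falls short of 84983/3 but (76/9)⁵ ≈42939.3 reaches it, so n = 5.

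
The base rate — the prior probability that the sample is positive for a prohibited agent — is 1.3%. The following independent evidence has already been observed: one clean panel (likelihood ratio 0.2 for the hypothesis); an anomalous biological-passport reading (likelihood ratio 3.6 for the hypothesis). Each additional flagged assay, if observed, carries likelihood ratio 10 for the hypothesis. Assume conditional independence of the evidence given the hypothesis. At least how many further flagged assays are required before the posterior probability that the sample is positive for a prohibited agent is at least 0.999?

6

Prior odds = 0.013/0.987 = 13/987.
Combined Bayes factor of the evidence already in hand = 0.2 × 3.6 = 0.72.
Odds after that evidence = (13/987) × 0.72 = 78/8225.
Target odds = 0.999/0.001 = 999.
Need 10ⁿ ≥ 999 ÷ (78/8225) = 2738925/26.
10⁵ = 100000 falls short of 2738925/26 but 10⁶ = 1000000 reaches it, so n = 6.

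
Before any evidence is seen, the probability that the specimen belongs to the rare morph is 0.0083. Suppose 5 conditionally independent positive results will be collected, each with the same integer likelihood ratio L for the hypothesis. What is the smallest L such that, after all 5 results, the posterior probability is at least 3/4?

Prior odds = 0.0083/0.9917 = 83/9917.
Target odds = 0.75/0.25 = 3.
Need L⁵ ≥ 3 ÷ (83/9917) = 29751/83.
3⁵ = 243 < 29751/83 ≤ 1024 = 4⁵, so L = 4.

4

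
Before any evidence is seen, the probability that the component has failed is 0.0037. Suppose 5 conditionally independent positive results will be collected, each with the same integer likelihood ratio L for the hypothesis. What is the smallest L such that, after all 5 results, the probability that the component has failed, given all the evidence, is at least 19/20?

6

Prior odds = 0.0037/0.9963 = 37/9963.
Target odds = 0.95/0.05 = 19.
Need L⁵ ≥ 19 ÷ (37/9963) = 189297/37.
5⁵ = 3125 < 189297/37 ≤ 7776 = 6⁵, so L = 6.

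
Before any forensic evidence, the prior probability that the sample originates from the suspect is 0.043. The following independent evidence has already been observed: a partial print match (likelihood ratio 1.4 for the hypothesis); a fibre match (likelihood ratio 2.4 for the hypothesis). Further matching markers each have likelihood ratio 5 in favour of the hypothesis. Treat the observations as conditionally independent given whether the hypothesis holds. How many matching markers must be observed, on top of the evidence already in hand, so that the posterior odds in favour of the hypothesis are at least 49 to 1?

4

Prior odds = 0.043/0.957 = 43/957.
Combined Bayes factor of the evidence already in hand = 1.4 × 2.4 = 3.36.
Odds after that evidence = (43/957) × 3.36 = 1204/7975.
Target odds = 49.
Need 5ⁿ ≥ 49 ÷ (1204/7975) = 55825/172.
5³ = 125 falls short of 55825/172 but 5⁴ = 625 reaches it, so n = 4.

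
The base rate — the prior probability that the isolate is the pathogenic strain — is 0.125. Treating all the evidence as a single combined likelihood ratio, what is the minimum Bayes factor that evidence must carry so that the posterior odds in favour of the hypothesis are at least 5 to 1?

35

Prior odds = 0.125/0.875 = 1/7.
Target odds = 5.
Required Bayes factor = 5 ÷ (1/7) = 35.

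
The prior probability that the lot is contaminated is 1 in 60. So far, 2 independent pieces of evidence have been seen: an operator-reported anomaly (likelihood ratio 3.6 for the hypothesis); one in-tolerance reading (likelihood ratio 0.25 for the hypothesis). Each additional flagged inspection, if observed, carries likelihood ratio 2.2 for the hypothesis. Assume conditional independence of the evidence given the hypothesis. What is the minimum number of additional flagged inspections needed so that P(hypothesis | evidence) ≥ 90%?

Prior odds = (1/60)/(59/60) = 1/59.
Combined Bayes factor of the evidence already in hand = 3.6 × 0.25 = 0.9.
Odds after that evidence = (1/59) × 0.9 = 9/590.
Target odds = 0.9/0.1 = 9.
Need 2.2ⁿ ≥ 9 ÷ (9/590) = 590.
2.2⁸ = 214358881/390625 falls short of 590 but 2.2⁹ ≈1207.27 reaches it, so n = 9.

9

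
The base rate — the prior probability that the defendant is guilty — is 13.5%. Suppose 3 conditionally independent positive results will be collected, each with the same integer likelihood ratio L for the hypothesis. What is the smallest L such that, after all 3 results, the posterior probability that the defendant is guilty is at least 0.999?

19

Prior odds = 0.135/0.865 = 27/173.
Target odds = 0.999/0.001 = 999.
Need L³ ≥ 999 ÷ (27/173) = 6401.
18³ = 5832 < 6401 ≤ 6859 = 19³, so L = 19.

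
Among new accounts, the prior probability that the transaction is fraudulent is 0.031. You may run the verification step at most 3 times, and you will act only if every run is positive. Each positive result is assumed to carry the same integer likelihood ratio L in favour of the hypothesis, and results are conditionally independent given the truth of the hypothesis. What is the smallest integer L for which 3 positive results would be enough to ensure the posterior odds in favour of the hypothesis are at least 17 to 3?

6

Prior odds = 0.031/0.969 = 31/969.
Target odds = 17/3.
Need L³ ≥ 17/3 ÷ (31/969) = 5491/31.
5³ = 125 < 5491/31 ≤ 216 = 6³, so L = 6.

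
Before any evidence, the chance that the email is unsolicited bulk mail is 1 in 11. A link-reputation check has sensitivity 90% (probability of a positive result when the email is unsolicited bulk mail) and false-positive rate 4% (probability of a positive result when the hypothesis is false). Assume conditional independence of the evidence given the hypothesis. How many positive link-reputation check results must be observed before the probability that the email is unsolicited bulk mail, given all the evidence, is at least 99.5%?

3

Prior odds = (1/11)/(10/11) = 0.1.
Likelihood ratio of a positive result = 0.9/0.04 = 22.5.
Target posterior odds = 0.995/0.005 = 199.
Require 22.5ⁿ ≥ 199 ÷ 0.1 = 1990.
22.5² = 506.25 falls short of 1990 but 22.5³ = 11390.625 reaches it, so n = 3.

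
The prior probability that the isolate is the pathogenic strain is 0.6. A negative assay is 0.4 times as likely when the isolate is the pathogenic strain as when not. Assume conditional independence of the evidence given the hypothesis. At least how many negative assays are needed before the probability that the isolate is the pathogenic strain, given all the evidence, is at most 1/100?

Prior odds: 0.6 ÷ 0.4 = 1.5.
Likelihood ratio per negative assay = 0.4.
Target odds: 0.01 ÷ 0.99 = 1/99.
Need 1.5 × 0.4ⁿ ≤ 1/99, i.e. 0.4ⁿ ≤ 2/297.
0.4⁵ = 0.01024 is still above 2/297 but 0.4⁶ = 64/15625 is at or below it, so n = 6.

6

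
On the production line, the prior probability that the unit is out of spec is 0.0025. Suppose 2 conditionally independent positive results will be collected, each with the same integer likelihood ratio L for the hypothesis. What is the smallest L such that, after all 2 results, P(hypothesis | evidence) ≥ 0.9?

Prior odds = 0.0025/0.9975 = 1/399.
Target odds = 0.9/0.1 = 9.
Need L² ≥ 9 ÷ (1/399) = 3591.
59² = 3481 < 3591 ≤ 3600 = 60², so L = 60.

60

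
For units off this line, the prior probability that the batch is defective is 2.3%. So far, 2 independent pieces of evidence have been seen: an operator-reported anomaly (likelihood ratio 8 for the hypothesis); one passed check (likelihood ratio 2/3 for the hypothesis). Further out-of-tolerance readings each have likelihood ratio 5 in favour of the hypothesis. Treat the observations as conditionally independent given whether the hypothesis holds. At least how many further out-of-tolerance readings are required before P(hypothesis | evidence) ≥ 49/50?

Prior odds = 0.023/0.977 = 23/977.
Combined Bayes factor of the evidence already in hand = 8 × (2/3) = 16/3.
Odds after that evidence = (23/977) × 16/3 = 368/2931.
Target odds = 0.98/0.02 = 49.
Need 5ⁿ ≥ 49 ÷ (368/2931) = 143619/368.
5³ = 125 falls short of 143619/368 but 5⁴ = 625 reaches it, so n = 4.

4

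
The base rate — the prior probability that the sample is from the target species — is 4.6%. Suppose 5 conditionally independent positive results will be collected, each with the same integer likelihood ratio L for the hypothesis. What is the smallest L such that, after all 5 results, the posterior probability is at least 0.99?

Prior odds = 0.046/0.954 = 23/477.
Target odds = 0.99/0.01 = 99.
Need L⁵ ≥ 99 ÷ (23/477) = 47223/23.
4⁵ = 1024 < 47223/23 ≤ 3125 = 5⁵, so L = 5.

5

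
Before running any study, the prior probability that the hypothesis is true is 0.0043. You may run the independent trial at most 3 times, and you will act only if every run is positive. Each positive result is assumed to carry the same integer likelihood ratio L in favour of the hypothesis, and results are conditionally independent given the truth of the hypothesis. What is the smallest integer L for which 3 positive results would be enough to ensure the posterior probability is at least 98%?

Prior odds = 0.0043/0.9957 = 43/9957.
Target odds = 0.98/0.02 = 49.
Need L³ ≥ 49 ÷ (43/9957) = 487893/43.
22³ = 10648 < 487893/43 ≤ 12167 = 23³, so L = 23.

23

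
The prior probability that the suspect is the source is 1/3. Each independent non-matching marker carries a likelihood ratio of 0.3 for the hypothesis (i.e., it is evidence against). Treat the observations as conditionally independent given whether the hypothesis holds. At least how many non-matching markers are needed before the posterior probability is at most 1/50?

Prior odds = (1/3)/(2/3) = 0.5.
Likelihood ratio per non-matching marker = 0.3.
Target odds: 0.02 ÷ 0.98 = 1/49.
Require 0.3ⁿ ≤ 1/49 ÷ 0.5 = 2/49.
0.3² = 0.09 is still above 2/49 but 0.3³ = 0.027 is at or below it, so n = 3.

3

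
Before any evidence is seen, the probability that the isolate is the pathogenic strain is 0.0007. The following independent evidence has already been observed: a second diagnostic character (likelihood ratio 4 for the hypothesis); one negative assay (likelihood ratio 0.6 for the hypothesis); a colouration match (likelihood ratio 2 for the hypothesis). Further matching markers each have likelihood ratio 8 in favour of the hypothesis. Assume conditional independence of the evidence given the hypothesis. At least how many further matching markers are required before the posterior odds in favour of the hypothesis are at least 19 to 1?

Prior odds = 0.0007/0.9993 = 7/9993.
Combined Bayes factor of the evidence already in hand = 4 × 0.6 × 2 = 4.8.
Odds after that evidence = (7/9993) × 4.8 = 56/16655.
Target odds = 19.
Need 8ⁿ ≥ 19 ÷ (56/16655) = 316445/56.
8⁴ = 4096 falls short of 316445/56 but 8⁵ = 32768 reaches it, so n = 5.

5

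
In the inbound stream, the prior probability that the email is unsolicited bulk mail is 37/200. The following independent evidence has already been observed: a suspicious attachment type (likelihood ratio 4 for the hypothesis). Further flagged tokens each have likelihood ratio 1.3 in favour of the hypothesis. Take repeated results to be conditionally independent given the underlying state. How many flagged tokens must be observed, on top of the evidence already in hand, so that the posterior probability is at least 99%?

18

Prior odds = 0.185/0.815 = 37/163.
Bayes factor of the evidence already in hand = 4.
Odds after that evidence = (37/163) × 4 = 148/163.
Target odds = 0.99/0.01 = 99.
Need 1.3ⁿ ≥ 99 ÷ (148/163) = 16137/148.
1.3¹⁷ ≈86.5042 falls short of 16137/148 but 1.3¹⁸ ≈112.455 reaches it, so n = 18.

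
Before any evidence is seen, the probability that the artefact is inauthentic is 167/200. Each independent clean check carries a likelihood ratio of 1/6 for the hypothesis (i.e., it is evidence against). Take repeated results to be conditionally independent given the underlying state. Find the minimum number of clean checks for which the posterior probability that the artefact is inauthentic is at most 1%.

Prior odds: 0.835 ÷ 0.165 = 167/33.
Likelihood ratio per clean check = 1/6.
Target odds: 0.01 ÷ 0.99 = 1/99.
Need (167/33) × (1/6)ⁿ ≤ 1/99, i.e. (1/6)ⁿ ≤ 1/501.
(1/6)³ = 1/216 is still above 1/501 but (1/6)⁴ = 1/1296 is at or below it, so n = 4.

4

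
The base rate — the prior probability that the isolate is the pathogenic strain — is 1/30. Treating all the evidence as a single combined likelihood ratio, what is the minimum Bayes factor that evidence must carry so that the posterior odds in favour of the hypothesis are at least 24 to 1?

696

Prior odds = (1/30)/(29/30) = 1/29.
Target odds = 24.
Required Bayes factor = 24 ÷ (1/29) = 696.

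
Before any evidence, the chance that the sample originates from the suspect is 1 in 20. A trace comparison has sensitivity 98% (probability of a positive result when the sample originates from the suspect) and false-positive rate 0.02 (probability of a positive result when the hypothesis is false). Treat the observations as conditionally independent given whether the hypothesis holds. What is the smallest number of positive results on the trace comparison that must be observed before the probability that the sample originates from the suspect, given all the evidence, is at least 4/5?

2

Prior odds = 0.05/0.95 = 1/19.
Likelihood ratio of a positive result = 0.98/0.02 = 49.
Target posterior odds = 0.8/0.2 = 4.
Require 49ⁿ ≥ 4 ÷ (1/19) = 76.
49¹ = 49 falls short of 76 but 49² = 2401 reaches it, so n = 2.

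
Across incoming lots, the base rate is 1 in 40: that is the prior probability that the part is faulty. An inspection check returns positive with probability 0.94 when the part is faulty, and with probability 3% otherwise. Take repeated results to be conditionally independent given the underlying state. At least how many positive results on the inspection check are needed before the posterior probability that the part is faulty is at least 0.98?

3

Prior odds = 0.025/0.975 = 1/39.
Likelihood ratio of a positive result = 0.94/0.03 = 94/3.
Target posterior odds = 0.98/0.02 = 49.
Need (1/39) × (94/3)ⁿ ≥ 49, i.e. (94/3)ⁿ ≥ 1911.
(94/3)² = 8836/9 falls short of 1911 but (94/3)³ = 830584/27 reaches it, so n = 3.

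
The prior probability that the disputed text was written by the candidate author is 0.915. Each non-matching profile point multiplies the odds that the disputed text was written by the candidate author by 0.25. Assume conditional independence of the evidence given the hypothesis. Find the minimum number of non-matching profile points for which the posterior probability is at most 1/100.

6

Prior odds: 0.915 ÷ 0.085 = 183/17.
Likelihood ratio per non-matching profile point = 0.25.
Target posterior odds = 0.01/0.99 = 1/99.
Need (183/17) × 0.25ⁿ ≤ 1/99, i.e. 0.25ⁿ ≤ 17/18117.
0.25⁵ = 1/1024 is still above 17/18117 but 0.25⁶ = 1/4096 is at or below it, so n = 6.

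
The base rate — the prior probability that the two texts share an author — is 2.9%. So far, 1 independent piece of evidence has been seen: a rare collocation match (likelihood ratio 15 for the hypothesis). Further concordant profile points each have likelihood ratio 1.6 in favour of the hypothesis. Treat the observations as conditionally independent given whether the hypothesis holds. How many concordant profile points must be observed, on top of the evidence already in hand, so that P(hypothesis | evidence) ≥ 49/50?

Prior odds = 0.029/0.971 = 29/971.
Bayes factor of the evidence already in hand = 15.
Odds after that evidence = (29/971) × 15 = 435/971.
Target odds = 0.98/0.02 = 49.
Need 1.6ⁿ ≥ 49 ÷ (435/971) = 47579/435.
1.6⁹ = 134217728/1953125 falls short of 47579/435 but 1.6¹⁰ ≈109.951 reaches it, so n = 10.

10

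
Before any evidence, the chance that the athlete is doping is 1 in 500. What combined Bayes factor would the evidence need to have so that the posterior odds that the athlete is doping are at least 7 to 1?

Prior odds = 0.002/0.998 = 1/499.
Target odds = 7.
Required Bayes factor = 7 ÷ (1/499) = 3493.

3493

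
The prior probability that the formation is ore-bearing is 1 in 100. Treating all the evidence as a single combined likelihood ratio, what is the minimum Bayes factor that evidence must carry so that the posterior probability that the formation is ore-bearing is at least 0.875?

Prior odds = 0.01/0.99 = 1/99.
Target odds = 0.875/0.125 = 7.
Required Bayes factor = 7 ÷ (1/99) = 693.

693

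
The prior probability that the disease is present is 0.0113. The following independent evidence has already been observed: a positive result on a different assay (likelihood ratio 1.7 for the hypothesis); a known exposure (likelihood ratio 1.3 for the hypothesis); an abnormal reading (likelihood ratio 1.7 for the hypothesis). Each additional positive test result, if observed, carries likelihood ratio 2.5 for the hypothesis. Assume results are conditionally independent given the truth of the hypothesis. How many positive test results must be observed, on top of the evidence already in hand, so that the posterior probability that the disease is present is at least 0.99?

9

Prior odds = 0.0113/0.9887 = 113/9887.
Combined Bayes factor of the evidence already in hand = 1.7 × 1.3 × 1.7 = 3.757.
Odds after that evidence = (113/9887) × 3.757 = 424541/9887000.
Target odds = 0.99/0.01 = 99.
Need 2.5ⁿ ≥ 99 ÷ (424541/9887000) = 978813000/424541.
2.5⁸ = 390625/256 falls short of 978813000/424541 but 2.5⁹ = 1953125/512 reaches it, so n = 9.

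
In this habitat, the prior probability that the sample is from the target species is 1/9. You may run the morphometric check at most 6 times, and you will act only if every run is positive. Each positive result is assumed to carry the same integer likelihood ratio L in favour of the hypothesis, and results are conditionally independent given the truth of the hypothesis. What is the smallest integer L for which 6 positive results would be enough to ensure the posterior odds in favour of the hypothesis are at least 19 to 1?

Prior odds = (1/9)/(8/9) = 0.125.
Target odds = 19.
Need L⁶ ≥ 19 ÷ 0.125 = 152.
2⁶ = 64 < 152 ≤ 729 = 3⁶, so L = 3.

3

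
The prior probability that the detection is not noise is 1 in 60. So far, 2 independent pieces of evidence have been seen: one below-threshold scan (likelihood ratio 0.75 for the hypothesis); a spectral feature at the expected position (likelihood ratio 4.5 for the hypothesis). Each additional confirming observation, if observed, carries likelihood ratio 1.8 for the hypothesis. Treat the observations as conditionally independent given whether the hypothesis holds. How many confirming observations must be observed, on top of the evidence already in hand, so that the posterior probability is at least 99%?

13

Prior odds = (1/60)/(59/60) = 1/59.
Combined Bayes factor of the evidence already in hand = 0.75 × 4.5 = 3.375.
Odds after that evidence = (1/59) × 3.375 = 27/472.
Target odds = 0.99/0.01 = 99.
Need 1.8ⁿ ≥ 99 ÷ (27/472) = 5192/3.
1.8¹² ≈1156.83 falls short of 5192/3 but 1.8¹³ ≈2082.3 reaches it, so n = 13.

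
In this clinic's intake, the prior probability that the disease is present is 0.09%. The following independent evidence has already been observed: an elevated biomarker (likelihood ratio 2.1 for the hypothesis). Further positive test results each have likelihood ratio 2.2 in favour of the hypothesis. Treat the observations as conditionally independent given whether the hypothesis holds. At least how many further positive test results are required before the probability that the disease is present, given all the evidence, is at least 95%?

12

Prior odds = 0.0009/0.9991 = 9/9991.
Bayes factor of the evidence already in hand = 2.1.
Odds after that evidence = (9/9991) × 2.1 = 189/99910.
Target odds = 0.95/0.05 = 19.
Need 2.2ⁿ ≥ 19 ÷ (189/99910) = 1898290/189.
2.2¹¹ ≈5843.18 falls short of 1898290/189 but 2.2¹² ≈12855 reaches it, so n = 12.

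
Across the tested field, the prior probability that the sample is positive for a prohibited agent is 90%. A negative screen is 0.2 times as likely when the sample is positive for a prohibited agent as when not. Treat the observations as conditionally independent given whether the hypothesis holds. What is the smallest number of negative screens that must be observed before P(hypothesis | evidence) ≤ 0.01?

Prior odds = 0.9/0.1 = 9.
Likelihood ratio per negative screen = 0.2.
Target odds: 0.01 ÷ 0.99 = 1/99.
Need 9 × 0.2ⁿ ≤ 1/99, i.e. 0.2ⁿ ≤ 1/891.
0.2⁴ = 0.0016 is still above 1/891 but 0.2⁵ = 0.00032 is at or below it, so n = 5.

5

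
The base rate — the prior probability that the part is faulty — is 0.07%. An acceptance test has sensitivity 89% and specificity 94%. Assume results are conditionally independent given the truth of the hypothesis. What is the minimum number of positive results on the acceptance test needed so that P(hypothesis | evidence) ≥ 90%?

4

Prior odds: 0.0007 ÷ 0.9993 = 7/9993.
False-positive rate = 1 − 0.94 = 0.06; likelihood ratio of a positive = 0.89/0.06 = 89/6.
Target odds: 0.9 ÷ 0.1 = 9.
Require (89/6)ⁿ ≥ 9 ÷ (7/9993) = 89937/7.
(89/6)³ = 704969/216 falls short of 89937/7 but (89/6)⁴ = 62742241/1296 reaches it, so n = 4.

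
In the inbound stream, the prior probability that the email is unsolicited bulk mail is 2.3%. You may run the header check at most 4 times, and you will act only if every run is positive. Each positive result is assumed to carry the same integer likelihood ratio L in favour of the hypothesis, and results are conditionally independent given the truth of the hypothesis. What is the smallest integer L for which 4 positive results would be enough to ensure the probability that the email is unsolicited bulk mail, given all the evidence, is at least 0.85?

Prior odds = 0.023/0.977 = 23/977.
Target odds = 0.85/0.15 = 17/3.
Need L⁴ ≥ 17/3 ÷ (23/977) = 16609/69.
3⁴ = 81 < 16609/69 ≤ 256 = 4⁴, so L = 4.

4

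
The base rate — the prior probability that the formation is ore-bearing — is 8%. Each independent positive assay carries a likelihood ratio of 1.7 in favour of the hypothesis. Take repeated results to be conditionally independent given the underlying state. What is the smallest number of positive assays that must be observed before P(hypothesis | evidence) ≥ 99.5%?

Prior odds = 0.08/0.92 = 2/23.
Likelihood ratio per positive assay = 1.7.
Target posterior odds = 0.995/0.005 = 199.
Need (2/23) × 1.7ⁿ ≥ 199, i.e. 1.7ⁿ ≥ 2288.5.
1.7¹⁴ ≈1683.78 falls short of 2288.5 but 1.7¹⁵ ≈2862.42 reaches it, so n = 15.

15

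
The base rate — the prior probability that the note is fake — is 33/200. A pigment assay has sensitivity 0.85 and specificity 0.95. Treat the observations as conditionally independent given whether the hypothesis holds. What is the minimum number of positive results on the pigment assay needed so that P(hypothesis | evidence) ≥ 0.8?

2

Prior odds = 0.165/0.835 = 33/167.
False-positive rate = 1 − 0.95 = 0.05; likelihood ratio of a positive = 0.85/0.05 = 17.
Target posterior odds = 0.8/0.2 = 4.
Require 17ⁿ ≥ 4 ÷ (33/167) = 668/33.
17¹ = 17 falls short of 668/33 but 17² = 289 reaches it, so n = 2.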